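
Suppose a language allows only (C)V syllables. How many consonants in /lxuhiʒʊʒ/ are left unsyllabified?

Under (C)V, the unsyllabifiable consonants are /l/, /ʒ/ (no codas are permitted; onsets are limited to one consonant).

2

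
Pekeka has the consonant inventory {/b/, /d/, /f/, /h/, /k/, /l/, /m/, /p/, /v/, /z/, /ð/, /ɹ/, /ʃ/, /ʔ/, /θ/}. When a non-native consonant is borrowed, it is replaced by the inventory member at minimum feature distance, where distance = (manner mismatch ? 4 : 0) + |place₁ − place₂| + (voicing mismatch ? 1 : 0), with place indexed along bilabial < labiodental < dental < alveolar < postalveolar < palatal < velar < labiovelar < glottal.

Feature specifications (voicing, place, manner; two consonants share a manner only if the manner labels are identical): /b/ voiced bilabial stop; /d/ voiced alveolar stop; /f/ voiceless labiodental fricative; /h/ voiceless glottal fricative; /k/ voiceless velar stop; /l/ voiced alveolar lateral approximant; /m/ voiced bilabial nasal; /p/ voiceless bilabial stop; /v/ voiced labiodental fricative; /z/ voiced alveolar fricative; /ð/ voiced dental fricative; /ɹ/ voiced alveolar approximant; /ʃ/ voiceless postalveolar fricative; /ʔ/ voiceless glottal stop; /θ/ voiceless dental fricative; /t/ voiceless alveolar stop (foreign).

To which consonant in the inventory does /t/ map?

d

/d/ is closest: same manner (stop), place distance 0 (alveolar→alveolar), voicing differs (+1); total 1. Next closest is /k/ at distance 3.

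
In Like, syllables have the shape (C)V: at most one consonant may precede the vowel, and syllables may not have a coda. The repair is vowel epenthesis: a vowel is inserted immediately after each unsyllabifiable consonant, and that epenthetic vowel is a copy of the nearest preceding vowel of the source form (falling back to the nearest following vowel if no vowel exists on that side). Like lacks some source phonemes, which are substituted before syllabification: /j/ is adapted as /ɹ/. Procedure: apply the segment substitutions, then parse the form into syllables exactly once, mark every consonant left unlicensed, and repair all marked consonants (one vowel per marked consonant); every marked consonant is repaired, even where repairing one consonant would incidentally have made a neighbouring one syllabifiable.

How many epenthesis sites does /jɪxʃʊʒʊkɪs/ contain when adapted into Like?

After substitution the input is /ɹɪxʃʊʒʊkɪs/.
The unsyllabifiable consonants are /x/, /s/; each receives one epenthetic vowel.

2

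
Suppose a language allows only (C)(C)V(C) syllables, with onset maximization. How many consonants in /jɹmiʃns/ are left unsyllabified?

3

The consonants /j/, /n/, /s/ cannot be parsed into a legal (C)(C)V(C) syllable (at most one coda consonant is licensed; onsets may contain at most 2 consonants).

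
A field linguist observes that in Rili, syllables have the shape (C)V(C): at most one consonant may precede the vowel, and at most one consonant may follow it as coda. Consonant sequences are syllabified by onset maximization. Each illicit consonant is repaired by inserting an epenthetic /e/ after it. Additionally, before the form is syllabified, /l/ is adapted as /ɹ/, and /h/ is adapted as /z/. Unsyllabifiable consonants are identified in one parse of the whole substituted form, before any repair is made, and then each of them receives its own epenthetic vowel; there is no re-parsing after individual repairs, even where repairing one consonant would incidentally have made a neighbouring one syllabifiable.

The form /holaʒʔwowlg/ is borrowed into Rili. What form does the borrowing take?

Substitution: /h/ → /z/, /l/ → /ɹ/, giving /zoɹaʒʔwowɹg/.
Under (C)V(C), the unsyllabifiable consonants are /ʔ/, /ɹ/, /g/ (at most one coda consonant is licensed; onsets are limited to one consonant).
Each unlicensed consonant becomes the onset of a new syllable: /ʔ/ → /ʔe/, /ɹ/ → /ɹe/, /g/ → /ge/.

zoɹaʒʔewowɹege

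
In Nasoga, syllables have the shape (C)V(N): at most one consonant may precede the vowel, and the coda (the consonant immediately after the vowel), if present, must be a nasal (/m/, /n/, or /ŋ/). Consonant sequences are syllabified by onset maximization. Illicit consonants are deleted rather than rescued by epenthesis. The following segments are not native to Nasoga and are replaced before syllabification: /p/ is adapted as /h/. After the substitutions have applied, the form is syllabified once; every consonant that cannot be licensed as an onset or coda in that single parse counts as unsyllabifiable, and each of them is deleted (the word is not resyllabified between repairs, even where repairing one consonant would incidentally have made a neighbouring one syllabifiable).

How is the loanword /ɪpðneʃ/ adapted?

Substitution: /p/ → /h/, giving /ɪhðneʃ/.
Syllabifying with onset maximization leaves /h/, /ð/, /ʃ/ stranded (only a nasal (/m/, /n/, or /ŋ/) is licensed in coda position; onsets are limited to one consonant).
Each unlicensed consonant is deleted: /h/, /ð/, /ʃ/.

ɪne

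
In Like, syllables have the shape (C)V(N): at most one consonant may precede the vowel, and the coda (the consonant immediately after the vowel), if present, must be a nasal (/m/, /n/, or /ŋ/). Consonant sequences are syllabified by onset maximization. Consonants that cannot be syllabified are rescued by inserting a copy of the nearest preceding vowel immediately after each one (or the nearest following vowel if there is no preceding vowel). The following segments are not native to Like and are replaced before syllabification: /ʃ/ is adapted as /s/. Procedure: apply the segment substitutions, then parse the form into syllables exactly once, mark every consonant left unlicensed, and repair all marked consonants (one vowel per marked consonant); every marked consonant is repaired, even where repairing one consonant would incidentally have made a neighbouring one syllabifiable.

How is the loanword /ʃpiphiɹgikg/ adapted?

sipipihiɹigikigi

Substitution: /ʃ/ → /s/, giving /spiphiɹgikg/.
Syllabifying with onset maximization leaves /s/, /p/, /ɹ/, /k/, /g/ stranded (only a nasal (/m/, /n/, or /ŋ/) is licensed in coda position; onsets are limited to one consonant).
Epenthesis after each stranded consonant: /s/ → /si/, /p/ → /pi/, /ɹ/ → /ɹi/, /k/ → /ki/, /g/ → /gi/.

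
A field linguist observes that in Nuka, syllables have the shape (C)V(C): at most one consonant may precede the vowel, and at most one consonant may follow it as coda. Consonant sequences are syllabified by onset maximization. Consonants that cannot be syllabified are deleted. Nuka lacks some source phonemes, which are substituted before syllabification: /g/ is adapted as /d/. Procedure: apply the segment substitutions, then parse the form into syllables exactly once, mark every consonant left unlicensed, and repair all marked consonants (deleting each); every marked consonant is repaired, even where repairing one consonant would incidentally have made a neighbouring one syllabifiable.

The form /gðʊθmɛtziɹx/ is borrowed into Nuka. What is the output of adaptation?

Substitution: /g/ → /d/, giving /dðʊθmɛtziɹx/.
Syllabifying with onset maximization leaves /d/, /x/ stranded (at most one coda consonant is licensed; onsets are limited to one consonant).
Deletion applies to /d/, /x/.

ðʊθmɛtziɹ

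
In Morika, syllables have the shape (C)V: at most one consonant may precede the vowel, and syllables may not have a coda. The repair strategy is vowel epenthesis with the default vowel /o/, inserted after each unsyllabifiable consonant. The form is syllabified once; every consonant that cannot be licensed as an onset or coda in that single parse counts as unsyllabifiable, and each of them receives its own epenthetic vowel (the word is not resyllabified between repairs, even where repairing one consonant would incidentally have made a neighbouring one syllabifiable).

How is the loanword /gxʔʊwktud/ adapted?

goxoʔʊwokotudo

Under (C)V, the unsyllabifiable consonants are /g/, /x/, /w/, /k/, /d/ (no codas are permitted; onsets are limited to one consonant).
Epenthesis after each stranded consonant: /g/ → /go/, /x/ → /xo/, /w/ → /wo/, /k/ → /ko/, /d/ → /do/.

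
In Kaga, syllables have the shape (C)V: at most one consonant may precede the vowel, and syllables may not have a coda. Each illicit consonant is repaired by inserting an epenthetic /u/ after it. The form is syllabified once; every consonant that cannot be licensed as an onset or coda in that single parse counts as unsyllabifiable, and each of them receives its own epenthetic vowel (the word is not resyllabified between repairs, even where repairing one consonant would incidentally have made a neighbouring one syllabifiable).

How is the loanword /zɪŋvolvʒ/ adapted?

zɪŋuvoluvuʒu

Under (C)V, the unsyllabifiable consonants are /ŋ/, /l/, /v/, /ʒ/ (no codas are permitted; onsets are limited to one consonant).
Each unlicensed consonant becomes the onset of a new syllable: /ŋ/ → /ŋu/, /l/ → /lu/, /v/ → /vu/, /ʒ/ → /ʒu/.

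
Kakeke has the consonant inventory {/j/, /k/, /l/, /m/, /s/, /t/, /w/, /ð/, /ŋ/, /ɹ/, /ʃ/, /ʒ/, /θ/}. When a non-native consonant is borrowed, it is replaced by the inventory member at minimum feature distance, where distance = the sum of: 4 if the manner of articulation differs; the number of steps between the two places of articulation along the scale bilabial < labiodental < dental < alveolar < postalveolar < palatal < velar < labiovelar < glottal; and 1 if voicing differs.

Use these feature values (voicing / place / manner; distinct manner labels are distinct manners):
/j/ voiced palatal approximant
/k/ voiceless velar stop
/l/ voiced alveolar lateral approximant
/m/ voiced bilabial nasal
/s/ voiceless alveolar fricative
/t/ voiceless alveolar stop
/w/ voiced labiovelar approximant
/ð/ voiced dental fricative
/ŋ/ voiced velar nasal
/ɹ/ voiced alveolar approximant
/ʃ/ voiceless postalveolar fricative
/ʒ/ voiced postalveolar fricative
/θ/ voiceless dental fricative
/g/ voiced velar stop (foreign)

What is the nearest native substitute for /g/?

k

/k/ is closest: same manner (stop), place distance 0 (velar→velar), voicing differs (+1); total 1. Next closest is /t/ at distance 4.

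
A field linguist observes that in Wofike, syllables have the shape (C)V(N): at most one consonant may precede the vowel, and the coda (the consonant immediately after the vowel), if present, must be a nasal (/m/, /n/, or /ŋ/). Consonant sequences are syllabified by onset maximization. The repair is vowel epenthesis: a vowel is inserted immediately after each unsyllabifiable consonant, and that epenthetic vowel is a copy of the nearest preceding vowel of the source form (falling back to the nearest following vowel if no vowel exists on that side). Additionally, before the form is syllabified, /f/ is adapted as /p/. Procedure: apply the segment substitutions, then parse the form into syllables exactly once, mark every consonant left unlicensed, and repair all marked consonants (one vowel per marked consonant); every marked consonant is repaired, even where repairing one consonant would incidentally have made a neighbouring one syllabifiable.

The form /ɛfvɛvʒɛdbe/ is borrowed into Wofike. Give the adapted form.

ɛpɛvɛvɛʒɛdɛbe

Substitution: /f/ → /p/, giving /ɛpvɛvʒɛdbe/.
Syllabifying with onset maximization leaves /p/, /v/, /d/ stranded (only a nasal (/m/, /n/, or /ŋ/) is licensed in coda position; onsets are limited to one consonant).
Epenthesis after each stranded consonant: /p/ → /pɛ/, /v/ → /vɛ/, /d/ → /dɛ/.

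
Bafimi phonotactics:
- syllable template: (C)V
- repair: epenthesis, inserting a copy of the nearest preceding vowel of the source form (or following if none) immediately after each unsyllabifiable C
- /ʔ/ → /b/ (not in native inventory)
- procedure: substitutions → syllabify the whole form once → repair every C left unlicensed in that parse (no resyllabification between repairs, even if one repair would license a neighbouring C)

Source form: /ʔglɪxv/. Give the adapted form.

Substitution: /ʔ/ → /b/, giving /bglɪxv/.
The consonants /b/, /g/, /x/, /v/ cannot be parsed into a legal (C)V syllable (no codas are permitted; onsets are limited to one consonant).
Epenthesis after each stranded consonant: /b/ → /bɪ/, /g/ → /gɪ/, /x/ → /xɪ/, /v/ → /vɪ/.

bɪgɪlɪxɪvɪ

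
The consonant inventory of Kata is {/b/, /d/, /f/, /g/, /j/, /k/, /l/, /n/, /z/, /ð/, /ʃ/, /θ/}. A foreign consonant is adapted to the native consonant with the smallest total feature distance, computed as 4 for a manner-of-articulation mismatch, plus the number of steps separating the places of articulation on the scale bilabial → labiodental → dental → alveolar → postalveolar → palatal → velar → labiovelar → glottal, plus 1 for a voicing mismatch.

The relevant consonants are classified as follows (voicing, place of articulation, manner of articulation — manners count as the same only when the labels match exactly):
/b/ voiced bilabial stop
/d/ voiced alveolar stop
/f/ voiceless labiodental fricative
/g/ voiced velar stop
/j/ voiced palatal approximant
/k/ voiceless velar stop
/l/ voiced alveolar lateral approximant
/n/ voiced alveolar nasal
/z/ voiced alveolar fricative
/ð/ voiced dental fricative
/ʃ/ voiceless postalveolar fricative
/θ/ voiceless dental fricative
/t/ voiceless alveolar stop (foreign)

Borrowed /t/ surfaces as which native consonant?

/d/ is closest: same manner (stop), place distance 0 (alveolar→alveolar), voicing differs (+1); total 1. Next closest is /k/ at distance 3.

d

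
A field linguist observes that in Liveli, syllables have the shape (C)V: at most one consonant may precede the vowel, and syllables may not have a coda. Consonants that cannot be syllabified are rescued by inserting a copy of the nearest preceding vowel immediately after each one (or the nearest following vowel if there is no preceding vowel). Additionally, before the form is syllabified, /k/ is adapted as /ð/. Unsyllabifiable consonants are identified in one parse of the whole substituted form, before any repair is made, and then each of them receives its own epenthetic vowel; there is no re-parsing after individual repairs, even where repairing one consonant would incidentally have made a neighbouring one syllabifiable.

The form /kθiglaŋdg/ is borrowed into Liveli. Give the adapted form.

ðiθigilaŋadaga

Substitution: /k/ → /ð/, giving /ðθiglaŋdg/.
Under (C)V, the unsyllabifiable consonants are /ð/, /g/, /ŋ/, /d/, /g/ (no codas are permitted; onsets are limited to one consonant).
Inserting the epenthetic vowel yields /ð/ → /ði/, /g/ → /gi/, /ŋ/ → /ŋa/, /d/ → /da/, /g/ → /ga/.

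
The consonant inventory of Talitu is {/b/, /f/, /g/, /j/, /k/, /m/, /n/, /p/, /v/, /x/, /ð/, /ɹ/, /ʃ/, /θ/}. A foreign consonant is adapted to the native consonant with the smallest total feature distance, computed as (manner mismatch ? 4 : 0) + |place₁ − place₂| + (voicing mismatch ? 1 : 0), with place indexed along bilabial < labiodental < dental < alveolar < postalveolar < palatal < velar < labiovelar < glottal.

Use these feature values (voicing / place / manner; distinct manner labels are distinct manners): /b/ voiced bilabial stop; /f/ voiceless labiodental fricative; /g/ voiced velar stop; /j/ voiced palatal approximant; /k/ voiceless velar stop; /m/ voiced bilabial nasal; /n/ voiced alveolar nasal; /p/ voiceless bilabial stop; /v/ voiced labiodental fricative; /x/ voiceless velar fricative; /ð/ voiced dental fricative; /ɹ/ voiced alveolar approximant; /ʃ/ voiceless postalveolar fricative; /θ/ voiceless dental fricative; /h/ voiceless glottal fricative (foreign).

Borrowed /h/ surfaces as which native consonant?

x

/x/ is closest: same manner (fricative), place distance 2 (glottal→velar), same voicing; total 2. Next closest is /ʃ/ at distance 4.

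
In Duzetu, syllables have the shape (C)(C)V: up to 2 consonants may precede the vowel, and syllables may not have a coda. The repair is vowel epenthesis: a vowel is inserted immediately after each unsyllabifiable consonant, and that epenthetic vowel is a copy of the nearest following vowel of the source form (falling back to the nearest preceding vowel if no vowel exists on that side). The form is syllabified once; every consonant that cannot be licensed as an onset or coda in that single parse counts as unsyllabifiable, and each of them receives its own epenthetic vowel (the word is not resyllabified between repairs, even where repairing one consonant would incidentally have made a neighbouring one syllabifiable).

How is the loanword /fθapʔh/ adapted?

Under (C)(C)V, the unsyllabifiable consonants are /p/, /ʔ/, /h/ (no codas are permitted; onsets may contain at most 2 consonants).
Each unlicensed consonant becomes the onset of a new syllable: /p/ → /pa/, /ʔ/ → /ʔa/, /h/ → /ha/.

fθapaʔaha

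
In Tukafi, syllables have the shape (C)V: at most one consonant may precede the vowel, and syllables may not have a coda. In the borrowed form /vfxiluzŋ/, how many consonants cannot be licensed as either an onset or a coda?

4

The consonants /v/, /f/, /z/, /ŋ/ cannot be parsed into a legal (C)V syllable (no codas are permitted; onsets are limited to one consonant).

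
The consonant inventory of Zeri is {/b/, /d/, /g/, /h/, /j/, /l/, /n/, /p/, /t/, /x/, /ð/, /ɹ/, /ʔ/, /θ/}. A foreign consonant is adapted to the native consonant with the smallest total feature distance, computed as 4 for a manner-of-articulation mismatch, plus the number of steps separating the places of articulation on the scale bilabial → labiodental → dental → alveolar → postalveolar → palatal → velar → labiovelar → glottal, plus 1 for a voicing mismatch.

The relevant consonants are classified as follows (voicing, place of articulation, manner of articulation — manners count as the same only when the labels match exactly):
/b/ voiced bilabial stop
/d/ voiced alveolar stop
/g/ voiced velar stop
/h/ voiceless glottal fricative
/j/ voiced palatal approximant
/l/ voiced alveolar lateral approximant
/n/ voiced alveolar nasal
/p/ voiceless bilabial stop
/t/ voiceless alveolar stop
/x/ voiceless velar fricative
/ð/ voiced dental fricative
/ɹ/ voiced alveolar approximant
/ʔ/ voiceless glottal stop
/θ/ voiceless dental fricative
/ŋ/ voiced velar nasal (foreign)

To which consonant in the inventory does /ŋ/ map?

/n/ is closest: same manner (nasal), place distance 3 (velar→alveolar), same voicing; total 3. Next closest is /g/ at distance 4.

n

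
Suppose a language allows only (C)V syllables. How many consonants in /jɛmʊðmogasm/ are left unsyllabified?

3

Syllabifying with onset maximization leaves /ð/, /s/, /m/ stranded (no codas are permitted; onsets are limited to one consonant).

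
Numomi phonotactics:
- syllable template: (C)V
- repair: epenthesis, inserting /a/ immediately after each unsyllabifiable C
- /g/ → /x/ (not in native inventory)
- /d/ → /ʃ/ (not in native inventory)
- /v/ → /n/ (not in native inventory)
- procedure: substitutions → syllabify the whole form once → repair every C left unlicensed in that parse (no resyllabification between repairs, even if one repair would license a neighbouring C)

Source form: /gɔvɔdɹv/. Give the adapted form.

xɔnɔʃaɹana

Substitution: /g/ → /x/, /v/ → /n/, /d/ → /ʃ/, giving /xɔnɔʃɹn/.
Under (C)V, the unsyllabifiable consonants are /ʃ/, /ɹ/, /n/ (no codas are permitted; onsets are limited to one consonant).
Each unlicensed consonant becomes the onset of a new syllable: /ʃ/ → /ʃa/, /ɹ/ → /ɹa/, /n/ → /na/.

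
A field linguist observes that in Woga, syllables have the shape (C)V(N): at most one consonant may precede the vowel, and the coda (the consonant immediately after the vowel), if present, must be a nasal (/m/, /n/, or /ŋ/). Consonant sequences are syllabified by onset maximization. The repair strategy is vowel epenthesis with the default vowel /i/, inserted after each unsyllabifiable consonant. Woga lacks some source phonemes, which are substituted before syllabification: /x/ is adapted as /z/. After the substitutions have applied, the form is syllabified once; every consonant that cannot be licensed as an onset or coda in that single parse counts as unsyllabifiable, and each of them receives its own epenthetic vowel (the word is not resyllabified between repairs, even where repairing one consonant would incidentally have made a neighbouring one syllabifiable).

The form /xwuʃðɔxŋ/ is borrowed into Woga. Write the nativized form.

Substitution: /x/ → /z/, giving /zwuʃðɔzŋ/.
Syllabifying with onset maximization leaves /z/, /ʃ/, /z/, /ŋ/ stranded (only a nasal (/m/, /n/, or /ŋ/) is licensed in coda position; onsets are limited to one consonant).
Inserting the epenthetic vowel yields /z/ → /zi/, /ʃ/ → /ʃi/, /z/ → /zi/, /ŋ/ → /ŋi/.

ziwuʃiðɔziŋi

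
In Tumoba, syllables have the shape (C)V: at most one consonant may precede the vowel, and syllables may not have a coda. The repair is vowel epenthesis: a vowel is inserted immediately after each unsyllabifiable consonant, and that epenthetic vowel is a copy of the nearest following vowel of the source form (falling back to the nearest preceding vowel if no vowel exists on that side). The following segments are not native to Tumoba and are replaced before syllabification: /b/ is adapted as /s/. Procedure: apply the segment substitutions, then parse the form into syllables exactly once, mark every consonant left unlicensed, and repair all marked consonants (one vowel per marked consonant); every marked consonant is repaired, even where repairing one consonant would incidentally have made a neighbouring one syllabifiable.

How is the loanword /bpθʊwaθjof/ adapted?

Substitution: /b/ → /s/, giving /spθʊwaθjof/.
The consonants /s/, /p/, /θ/, /f/ cannot be parsed into a legal (C)V syllable (no codas are permitted; onsets are limited to one consonant).
Inserting the epenthetic vowel yields /s/ → /sʊ/, /p/ → /pʊ/, /θ/ → /θo/, /f/ → /fo/.

sʊpʊθʊwaθojofo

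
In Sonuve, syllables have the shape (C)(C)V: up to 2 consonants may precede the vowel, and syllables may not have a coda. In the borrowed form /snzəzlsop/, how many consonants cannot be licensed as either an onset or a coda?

Syllabifying with onset maximization leaves /s/, /z/, /p/ stranded (no codas are permitted; onsets may contain at most 2 consonants).

3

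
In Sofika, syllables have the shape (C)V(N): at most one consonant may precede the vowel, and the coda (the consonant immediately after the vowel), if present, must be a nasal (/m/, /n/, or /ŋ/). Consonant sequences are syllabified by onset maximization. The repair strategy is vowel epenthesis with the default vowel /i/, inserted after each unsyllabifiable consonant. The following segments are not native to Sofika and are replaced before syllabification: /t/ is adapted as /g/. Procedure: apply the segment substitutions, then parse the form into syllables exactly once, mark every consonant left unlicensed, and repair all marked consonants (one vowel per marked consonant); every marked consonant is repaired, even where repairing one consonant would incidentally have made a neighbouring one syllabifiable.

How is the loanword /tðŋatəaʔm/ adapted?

giðiŋagəaʔimi

Substitution: /t/ → /g/, giving /gðŋagəaʔm/.
The consonants /g/, /ð/, /ʔ/, /m/ cannot be parsed into a legal (C)V(N) syllable (only a nasal (/m/, /n/, or /ŋ/) is licensed in coda position; onsets are limited to one consonant).
Each unlicensed consonant becomes the onset of a new syllable: /g/ → /gi/, /ð/ → /ði/, /ʔ/ → /ʔi/, /m/ → /mi/.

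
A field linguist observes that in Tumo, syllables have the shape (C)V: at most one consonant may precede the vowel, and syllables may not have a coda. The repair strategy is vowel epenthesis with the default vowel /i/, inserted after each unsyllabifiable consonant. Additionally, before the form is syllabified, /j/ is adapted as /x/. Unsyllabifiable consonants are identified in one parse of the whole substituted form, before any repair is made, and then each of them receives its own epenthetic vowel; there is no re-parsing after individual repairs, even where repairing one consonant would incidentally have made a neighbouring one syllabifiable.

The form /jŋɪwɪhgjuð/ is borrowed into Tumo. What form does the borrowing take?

Substitution: /j/ → /x/, giving /xŋɪwɪhgxuð/.
Syllabifying with onset maximization leaves /x/, /h/, /g/, /ð/ stranded (no codas are permitted; onsets are limited to one consonant).
Epenthesis after each stranded consonant: /x/ → /xi/, /h/ → /hi/, /g/ → /gi/, /ð/ → /ði/.

xiŋɪwɪhigixuði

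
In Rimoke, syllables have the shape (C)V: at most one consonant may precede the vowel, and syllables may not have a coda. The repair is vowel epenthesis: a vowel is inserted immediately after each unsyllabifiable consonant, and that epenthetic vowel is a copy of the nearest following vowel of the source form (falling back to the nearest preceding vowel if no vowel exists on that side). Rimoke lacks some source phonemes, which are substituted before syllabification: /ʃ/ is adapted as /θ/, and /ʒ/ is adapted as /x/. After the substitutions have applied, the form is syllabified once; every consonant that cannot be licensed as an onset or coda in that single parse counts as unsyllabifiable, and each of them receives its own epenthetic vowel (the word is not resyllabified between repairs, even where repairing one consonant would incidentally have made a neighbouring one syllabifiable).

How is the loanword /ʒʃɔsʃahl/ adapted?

Substitution: /ʒ/ → /x/, /ʃ/ → /θ/, giving /xθɔsθahl/.
Under (C)V, the unsyllabifiable consonants are /x/, /s/, /h/, /l/ (no codas are permitted; onsets are limited to one consonant).
Inserting the epenthetic vowel yields /x/ → /xɔ/, /s/ → /sa/, /h/ → /ha/, /l/ → /la/.

xɔθɔsaθahala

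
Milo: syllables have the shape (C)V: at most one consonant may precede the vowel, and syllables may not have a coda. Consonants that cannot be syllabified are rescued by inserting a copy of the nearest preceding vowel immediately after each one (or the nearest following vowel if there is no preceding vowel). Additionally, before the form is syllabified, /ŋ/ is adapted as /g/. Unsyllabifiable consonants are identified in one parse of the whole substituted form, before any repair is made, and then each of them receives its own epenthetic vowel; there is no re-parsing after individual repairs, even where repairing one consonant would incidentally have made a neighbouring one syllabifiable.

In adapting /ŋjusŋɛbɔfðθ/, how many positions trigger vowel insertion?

After substitution the input is /gjusgɛbɔfðθ/.
The unsyllabifiable consonants are /g/, /s/, /f/, /ð/, /θ/; each receives one epenthetic vowel.

5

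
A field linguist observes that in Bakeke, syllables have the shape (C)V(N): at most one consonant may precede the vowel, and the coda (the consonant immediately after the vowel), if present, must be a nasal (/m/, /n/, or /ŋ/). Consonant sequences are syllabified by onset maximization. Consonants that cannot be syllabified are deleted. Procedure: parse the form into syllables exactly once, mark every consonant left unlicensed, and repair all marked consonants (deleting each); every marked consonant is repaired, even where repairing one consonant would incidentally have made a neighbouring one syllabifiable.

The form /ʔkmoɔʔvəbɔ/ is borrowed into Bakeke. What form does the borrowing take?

moɔvəbɔ

The consonants /ʔ/, /k/, /ʔ/ cannot be parsed into a legal (C)V(N) syllable (only a nasal (/m/, /n/, or /ŋ/) is licensed in coda position; onsets are limited to one consonant).
Deleting the stranded consonants removes /ʔ/, /k/, /ʔ/.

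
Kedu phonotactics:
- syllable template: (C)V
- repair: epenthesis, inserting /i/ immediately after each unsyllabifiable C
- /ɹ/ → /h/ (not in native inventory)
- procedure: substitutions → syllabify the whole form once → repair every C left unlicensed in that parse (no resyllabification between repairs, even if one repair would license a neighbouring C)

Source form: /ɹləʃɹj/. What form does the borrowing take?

hiləʃihiji

Substitution: /ɹ/ → /h/, giving /hləʃhj/.
Syllabifying with onset maximization leaves /h/, /ʃ/, /h/, /j/ stranded (no codas are permitted; onsets are limited to one consonant).
Epenthesis after each stranded consonant: /h/ → /hi/, /ʃ/ → /ʃi/, /h/ → /hi/, /j/ → /ji/.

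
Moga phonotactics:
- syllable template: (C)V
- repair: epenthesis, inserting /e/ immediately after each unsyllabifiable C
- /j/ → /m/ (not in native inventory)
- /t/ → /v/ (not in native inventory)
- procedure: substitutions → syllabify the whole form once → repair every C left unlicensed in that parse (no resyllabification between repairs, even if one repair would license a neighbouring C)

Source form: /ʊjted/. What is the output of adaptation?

ʊmevede

Substitution: /j/ → /m/, /t/ → /v/, giving /ʊmved/.
The consonants /m/, /d/ cannot be parsed into a legal (C)V syllable (no codas are permitted; onsets are limited to one consonant).
Epenthesis after each stranded consonant: /m/ → /me/, /d/ → /de/.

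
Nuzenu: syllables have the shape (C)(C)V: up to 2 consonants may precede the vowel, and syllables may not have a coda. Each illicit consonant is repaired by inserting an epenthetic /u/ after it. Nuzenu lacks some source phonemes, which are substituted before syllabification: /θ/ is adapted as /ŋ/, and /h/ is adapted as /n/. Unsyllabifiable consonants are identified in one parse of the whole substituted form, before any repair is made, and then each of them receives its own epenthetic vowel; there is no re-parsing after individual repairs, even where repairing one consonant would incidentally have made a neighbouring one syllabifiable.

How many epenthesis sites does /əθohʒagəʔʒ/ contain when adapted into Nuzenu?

After substitution the input is /əŋonʒagəʔʒ/.
The unsyllabifiable consonants are /ʔ/, /ʒ/; each receives one epenthetic vowel.

2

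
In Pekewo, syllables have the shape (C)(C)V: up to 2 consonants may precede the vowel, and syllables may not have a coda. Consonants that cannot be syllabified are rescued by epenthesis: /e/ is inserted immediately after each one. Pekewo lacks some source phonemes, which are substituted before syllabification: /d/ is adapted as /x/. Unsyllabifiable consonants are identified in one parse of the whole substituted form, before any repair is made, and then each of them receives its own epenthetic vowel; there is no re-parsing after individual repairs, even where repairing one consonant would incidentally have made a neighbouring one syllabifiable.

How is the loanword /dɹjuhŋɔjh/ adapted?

Substitution: /d/ → /x/, giving /xɹjuhŋɔjh/.
Syllabifying with onset maximization leaves /x/, /j/, /h/ stranded (no codas are permitted; onsets may contain at most 2 consonants).
Inserting the epenthetic vowel yields /x/ → /xe/, /j/ → /je/, /h/ → /he/.

xeɹjuhŋɔjehe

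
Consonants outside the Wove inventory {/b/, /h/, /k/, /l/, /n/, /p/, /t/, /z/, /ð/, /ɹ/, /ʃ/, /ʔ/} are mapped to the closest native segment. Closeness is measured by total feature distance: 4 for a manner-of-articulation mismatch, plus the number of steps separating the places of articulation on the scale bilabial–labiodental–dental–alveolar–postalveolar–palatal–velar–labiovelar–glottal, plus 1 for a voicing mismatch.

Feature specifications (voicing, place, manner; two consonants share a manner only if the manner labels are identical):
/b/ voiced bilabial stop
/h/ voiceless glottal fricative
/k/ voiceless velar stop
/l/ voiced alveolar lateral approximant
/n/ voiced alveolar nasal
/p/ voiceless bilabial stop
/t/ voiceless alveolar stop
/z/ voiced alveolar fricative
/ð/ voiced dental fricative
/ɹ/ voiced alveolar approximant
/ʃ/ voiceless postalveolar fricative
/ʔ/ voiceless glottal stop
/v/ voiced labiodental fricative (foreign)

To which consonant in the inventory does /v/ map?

/ð/ is closest: same manner (fricative), place distance 1 (labiodental→dental), same voicing; total 1. Next closest is /z/ at distance 2.

ð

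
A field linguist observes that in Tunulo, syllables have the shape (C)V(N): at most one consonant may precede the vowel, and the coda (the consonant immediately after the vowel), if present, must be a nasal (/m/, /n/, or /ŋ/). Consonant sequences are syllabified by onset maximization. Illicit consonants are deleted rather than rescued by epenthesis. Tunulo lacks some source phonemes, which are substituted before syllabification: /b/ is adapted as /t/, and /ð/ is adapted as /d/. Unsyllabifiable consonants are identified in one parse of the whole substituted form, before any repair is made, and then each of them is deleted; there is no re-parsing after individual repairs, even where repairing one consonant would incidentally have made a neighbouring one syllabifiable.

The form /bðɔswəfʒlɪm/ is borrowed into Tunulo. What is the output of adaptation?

Substitution: /b/ → /t/, /ð/ → /d/, giving /tdɔswəfʒlɪm/.
The consonants /t/, /s/, /f/, /ʒ/ cannot be parsed into a legal (C)V(N) syllable (only a nasal (/m/, /n/, or /ŋ/) is licensed in coda position; onsets are limited to one consonant).
Deleting the stranded consonants removes /t/, /s/, /f/, /ʒ/.

dɔwəlɪm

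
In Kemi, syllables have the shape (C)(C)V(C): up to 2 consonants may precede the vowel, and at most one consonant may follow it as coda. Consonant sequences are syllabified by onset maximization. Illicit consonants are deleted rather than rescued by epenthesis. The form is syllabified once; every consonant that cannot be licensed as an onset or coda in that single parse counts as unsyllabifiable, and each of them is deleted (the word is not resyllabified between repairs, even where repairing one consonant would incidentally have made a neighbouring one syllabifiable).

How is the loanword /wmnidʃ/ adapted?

Syllabifying with onset maximization leaves /w/, /ʃ/ stranded (at most one coda consonant is licensed; onsets may contain at most 2 consonants).
Each unlicensed consonant is deleted: /w/, /ʃ/.

mnid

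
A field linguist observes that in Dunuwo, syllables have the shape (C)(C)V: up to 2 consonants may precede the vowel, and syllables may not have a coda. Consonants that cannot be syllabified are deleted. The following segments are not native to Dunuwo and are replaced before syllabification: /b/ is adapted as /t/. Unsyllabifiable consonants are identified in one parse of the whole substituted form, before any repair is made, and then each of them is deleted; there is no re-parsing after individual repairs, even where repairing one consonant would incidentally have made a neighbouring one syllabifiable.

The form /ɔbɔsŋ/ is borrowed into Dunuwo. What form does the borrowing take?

ɔtɔ

Substitution: /b/ → /t/, giving /ɔtɔsŋ/.
Syllabifying with onset maximization leaves /s/, /ŋ/ stranded (no codas are permitted; onsets may contain at most 2 consonants).
Deleting the stranded consonants removes /s/, /ŋ/.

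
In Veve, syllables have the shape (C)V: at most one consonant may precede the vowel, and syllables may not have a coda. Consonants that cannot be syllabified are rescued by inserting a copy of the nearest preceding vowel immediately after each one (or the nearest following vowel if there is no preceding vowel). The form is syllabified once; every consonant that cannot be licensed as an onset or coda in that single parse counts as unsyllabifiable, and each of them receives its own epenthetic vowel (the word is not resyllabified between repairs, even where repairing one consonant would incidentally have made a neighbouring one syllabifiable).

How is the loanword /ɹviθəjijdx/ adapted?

ɹiviθəjijidixi

The consonants /ɹ/, /j/, /d/, /x/ cannot be parsed into a legal (C)V syllable (no codas are permitted; onsets are limited to one consonant).
Epenthesis after each stranded consonant: /ɹ/ → /ɹi/, /j/ → /ji/, /d/ → /di/, /x/ → /xi/.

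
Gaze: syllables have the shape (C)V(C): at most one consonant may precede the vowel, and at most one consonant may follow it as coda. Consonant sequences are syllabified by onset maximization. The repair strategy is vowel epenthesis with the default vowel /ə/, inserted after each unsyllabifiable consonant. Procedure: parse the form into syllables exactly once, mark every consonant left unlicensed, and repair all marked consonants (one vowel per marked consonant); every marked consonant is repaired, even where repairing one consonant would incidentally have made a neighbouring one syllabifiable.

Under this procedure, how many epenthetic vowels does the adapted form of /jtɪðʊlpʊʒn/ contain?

2

The unsyllabifiable consonants are /j/, /n/; each receives one epenthetic vowel.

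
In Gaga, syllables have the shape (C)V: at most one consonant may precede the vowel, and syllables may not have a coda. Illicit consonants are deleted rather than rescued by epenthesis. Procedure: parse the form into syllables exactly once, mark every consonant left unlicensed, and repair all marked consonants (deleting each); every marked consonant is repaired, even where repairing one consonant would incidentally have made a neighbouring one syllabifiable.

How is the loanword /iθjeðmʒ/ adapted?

Syllabifying with onset maximization leaves /θ/, /ð/, /m/, /ʒ/ stranded (no codas are permitted; onsets are limited to one consonant).
Each unlicensed consonant is deleted: /θ/, /ð/, /m/, /ʒ/.

ije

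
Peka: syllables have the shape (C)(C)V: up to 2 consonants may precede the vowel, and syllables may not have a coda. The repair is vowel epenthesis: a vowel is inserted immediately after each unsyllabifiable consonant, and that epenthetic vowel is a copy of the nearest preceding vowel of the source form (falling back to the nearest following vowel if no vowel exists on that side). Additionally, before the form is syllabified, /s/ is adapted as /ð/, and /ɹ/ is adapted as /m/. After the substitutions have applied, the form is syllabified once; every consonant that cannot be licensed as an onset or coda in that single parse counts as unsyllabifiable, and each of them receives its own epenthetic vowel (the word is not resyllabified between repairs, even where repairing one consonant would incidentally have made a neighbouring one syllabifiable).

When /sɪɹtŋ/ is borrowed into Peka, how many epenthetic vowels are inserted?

3

After substitution the input is /ðɪmtŋ/.
The unsyllabifiable consonants are /m/, /t/, /ŋ/; each receives one epenthetic vowel.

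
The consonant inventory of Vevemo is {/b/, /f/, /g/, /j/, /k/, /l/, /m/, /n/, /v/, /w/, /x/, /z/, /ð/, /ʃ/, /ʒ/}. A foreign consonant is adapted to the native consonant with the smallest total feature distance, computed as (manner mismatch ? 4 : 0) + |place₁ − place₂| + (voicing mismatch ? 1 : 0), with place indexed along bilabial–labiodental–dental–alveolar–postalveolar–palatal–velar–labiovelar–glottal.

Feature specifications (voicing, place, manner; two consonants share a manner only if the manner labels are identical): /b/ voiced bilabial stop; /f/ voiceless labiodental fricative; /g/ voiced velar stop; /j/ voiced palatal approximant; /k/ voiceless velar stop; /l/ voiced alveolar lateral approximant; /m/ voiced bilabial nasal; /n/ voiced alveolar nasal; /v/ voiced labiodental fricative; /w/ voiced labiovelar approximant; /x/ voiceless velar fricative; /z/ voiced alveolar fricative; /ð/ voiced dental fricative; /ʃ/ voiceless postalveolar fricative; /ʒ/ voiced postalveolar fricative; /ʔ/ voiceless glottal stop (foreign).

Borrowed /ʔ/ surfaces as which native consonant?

/k/ is closest: same manner (stop), place distance 2 (glottal→velar), same voicing; total 2. Next closest is /g/ at distance 3.

k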